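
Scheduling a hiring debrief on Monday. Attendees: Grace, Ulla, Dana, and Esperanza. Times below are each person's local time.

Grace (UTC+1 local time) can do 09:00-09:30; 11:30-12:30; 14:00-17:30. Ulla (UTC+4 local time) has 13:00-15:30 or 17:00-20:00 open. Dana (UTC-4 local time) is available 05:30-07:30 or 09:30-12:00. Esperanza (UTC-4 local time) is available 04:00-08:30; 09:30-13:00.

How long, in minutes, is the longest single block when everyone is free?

Grace in UTC: 08:00-08:30, 10:30-11:30, 13:00-16:30 (subtract 1h to convert from UTC+1).
Ulla in UTC: 09:00-11:30, 13:00-16:00 (subtract 4h to convert from UTC+4).
Dana in UTC: 09:30-11:30, 13:30-16:00 (add 4h to convert from UTC-4).
Esperanza in UTC: 08:00-12:30, 13:30-17:00 (add 4h to convert from UTC-4).
Grace ∩ Ulla: 10:30-11:30, 13:00-16:00.
Grace ∩ Ulla ∩ Dana: 10:30-11:30, 13:30-16:00.
Grace ∩ Ulla ∩ Dana ∩ Esperanza: 10:30-11:30, 13:30-16:00.
Those are the intersection windows.
The longest is 13:30-16:00 at 150 minutes.

150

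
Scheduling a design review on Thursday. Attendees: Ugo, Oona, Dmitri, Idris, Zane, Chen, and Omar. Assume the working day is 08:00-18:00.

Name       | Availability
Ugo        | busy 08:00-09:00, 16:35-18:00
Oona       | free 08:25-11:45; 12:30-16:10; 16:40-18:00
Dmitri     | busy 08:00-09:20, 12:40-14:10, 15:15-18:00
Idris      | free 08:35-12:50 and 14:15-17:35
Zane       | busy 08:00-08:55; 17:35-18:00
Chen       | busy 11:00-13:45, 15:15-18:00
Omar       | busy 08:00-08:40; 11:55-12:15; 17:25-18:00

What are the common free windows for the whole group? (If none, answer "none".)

Ugo free: 09:00-16:35 (invert busy blocks within the working day).
Oona free: 08:25-11:45, 12:30-16:10, 16:40-18:00.
Dmitri free: 09:20-12:40, 14:10-15:15 (invert busy blocks within the working day).
Idris free: 08:35-12:50, 14:15-17:35.
Zane free: 08:55-17:35 (invert busy blocks within the working day).
Chen free: 08:00-11:00, 13:45-15:15 (invert busy blocks within the working day).
Omar free: 08:40-11:55, 12:15-17:25 (invert busy blocks within the working day).
Ugo ∩ Oona: 09:00-11:45, 12:30-16:10.
Ugo ∩ Oona ∩ Dmitri: 09:20-11:45, 12:30-12:40, 14:10-15:15.
Ugo ∩ Oona ∩ Dmitri ∩ Idris: 09:20-11:45, 12:30-12:40, 14:15-15:15.
Ugo ∩ Oona ∩ Dmitri ∩ Idris ∩ Zane: 09:20-11:45, 12:30-12:40, 14:15-15:15.
Ugo ∩ Oona ∩ Dmitri ∩ Idris ∩ Zane ∩ Chen: 09:20-11:00, 14:15-15:15.
Ugo ∩ Oona ∩ Dmitri ∩ Idris ∩ Zane ∩ Chen ∩ Omar: 09:20-11:00, 14:15-15:15.

09:20-11:00, 14:15-15:15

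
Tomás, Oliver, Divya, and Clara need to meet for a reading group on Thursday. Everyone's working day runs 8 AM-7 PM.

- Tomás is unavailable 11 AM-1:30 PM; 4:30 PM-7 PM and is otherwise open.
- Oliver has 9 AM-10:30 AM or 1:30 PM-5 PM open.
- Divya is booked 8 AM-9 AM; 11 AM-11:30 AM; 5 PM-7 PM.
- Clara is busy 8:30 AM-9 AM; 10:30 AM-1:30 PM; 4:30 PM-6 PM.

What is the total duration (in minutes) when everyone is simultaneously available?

Tomás free: 08:00-11:00, 13:30-16:30 (invert busy blocks within the working day).
Oliver free: 09:00-10:30, 13:30-17:00.
Divya free: 09:00-11:00, 11:30-17:00 (invert busy blocks within the working day).
Clara free: 08:00-08:30, 09:00-10:30, 13:30-16:30, 18:00-19:00 (invert busy blocks within the working day).
Tomás ∩ Oliver: 09:00-10:30, 13:30-16:30.
Tomás ∩ Oliver ∩ Divya: 09:00-10:30, 13:30-16:30.
Tomás ∩ Oliver ∩ Divya ∩ Clara: 09:00-10:30, 13:30-16:30.
Summing the common windows: 90 + 180 = 270 minutes.

270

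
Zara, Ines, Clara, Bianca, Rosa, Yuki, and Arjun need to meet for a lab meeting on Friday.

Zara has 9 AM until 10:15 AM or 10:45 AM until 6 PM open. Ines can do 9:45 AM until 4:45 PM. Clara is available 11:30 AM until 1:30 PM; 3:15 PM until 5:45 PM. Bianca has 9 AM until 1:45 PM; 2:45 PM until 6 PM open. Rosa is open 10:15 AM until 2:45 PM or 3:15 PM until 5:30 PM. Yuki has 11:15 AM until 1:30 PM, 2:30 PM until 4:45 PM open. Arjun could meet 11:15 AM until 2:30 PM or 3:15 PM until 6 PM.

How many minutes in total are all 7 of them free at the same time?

210

Zara ∩ Ines: 09:45-10:15, 10:45-16:45.
Zara ∩ Ines ∩ Clara: 11:30-13:30, 15:15-16:45.
Zara ∩ Ines ∩ Clara ∩ Bianca: 11:30-13:30, 15:15-16:45.
Zara ∩ Ines ∩ Clara ∩ Bianca ∩ Rosa: 11:30-13:30, 15:15-16:45.
Zara ∩ Ines ∩ Clara ∩ Bianca ∩ Rosa ∩ Yuki: 11:30-13:30, 15:15-16:45.
Zara ∩ Ines ∩ Clara ∩ Bianca ∩ Rosa ∩ Yuki ∩ Arjun: 11:30-13:30, 15:15-16:45.
Those are the intersection windows.
Summing the common windows: 120 + 90 = 210 minutes.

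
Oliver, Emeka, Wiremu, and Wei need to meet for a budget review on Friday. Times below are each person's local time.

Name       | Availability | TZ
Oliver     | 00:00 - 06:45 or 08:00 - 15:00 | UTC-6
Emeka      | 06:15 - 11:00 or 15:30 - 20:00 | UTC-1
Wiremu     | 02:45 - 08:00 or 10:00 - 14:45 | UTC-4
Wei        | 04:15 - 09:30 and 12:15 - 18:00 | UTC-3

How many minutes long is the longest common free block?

Oliver in UTC: 06:00-12:45, 14:00-21:00 (add 6h to convert from UTC-6).
Emeka in UTC: 07:15-12:00, 16:30-21:00 (add 1h to convert from UTC-1).
Wiremu in UTC: 06:45-12:00, 14:00-18:45 (add 4h to convert from UTC-4).
Wei in UTC: 07:15-12:30, 15:15-21:00 (add 3h to convert from UTC-3).
Oliver ∩ Emeka: 07:15-12:00, 16:30-21:00.
Oliver ∩ Emeka ∩ Wiremu: 07:15-12:00, 16:30-18:45.
Oliver ∩ Emeka ∩ Wiremu ∩ Wei: 07:15-12:00, 16:30-18:45.
The longest is 07:15-12:00 at 285 minutes.

285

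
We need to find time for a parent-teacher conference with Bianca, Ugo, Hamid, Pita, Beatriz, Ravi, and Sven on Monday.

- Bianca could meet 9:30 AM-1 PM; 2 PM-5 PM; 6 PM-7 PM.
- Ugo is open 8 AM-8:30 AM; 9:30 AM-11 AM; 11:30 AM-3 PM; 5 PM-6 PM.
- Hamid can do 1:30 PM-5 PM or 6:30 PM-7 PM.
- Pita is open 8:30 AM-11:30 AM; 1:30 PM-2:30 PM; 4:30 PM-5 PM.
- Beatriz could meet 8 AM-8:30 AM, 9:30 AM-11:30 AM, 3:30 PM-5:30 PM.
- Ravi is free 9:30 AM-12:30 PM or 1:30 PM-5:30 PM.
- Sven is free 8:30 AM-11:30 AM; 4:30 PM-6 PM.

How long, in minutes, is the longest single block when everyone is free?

0

Bianca ∩ Ugo: 09:30-11:00, 11:30-13:00, 14:00-15:00.
Bianca ∩ Ugo ∩ Hamid: 14:00-15:00.
Bianca ∩ Ugo ∩ Hamid ∩ Pita: 14:00-14:30.
Bianca ∩ Ugo ∩ Hamid ∩ Pita ∩ Beatriz: ∅.
Bianca ∩ Ugo ∩ Hamid ∩ Pita ∩ Beatriz ∩ Ravi: ∅.
Bianca ∩ Ugo ∩ Hamid ∩ Pita ∩ Beatriz ∩ Ravi ∩ Sven: ∅.
There is no time when everyone is free.
No common window exists, so the longest block is 0 minutes.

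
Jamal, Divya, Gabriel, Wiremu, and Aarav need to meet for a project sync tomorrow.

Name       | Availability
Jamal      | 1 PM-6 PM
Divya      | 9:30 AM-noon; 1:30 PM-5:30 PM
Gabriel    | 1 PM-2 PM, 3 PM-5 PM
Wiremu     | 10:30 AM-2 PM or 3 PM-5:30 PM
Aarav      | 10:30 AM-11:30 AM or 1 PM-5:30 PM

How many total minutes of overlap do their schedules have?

150

Jamal ∩ Divya: 13:30-17:30.
Jamal ∩ Divya ∩ Gabriel: 13:30-14:00, 15:00-17:00.
Jamal ∩ Divya ∩ Gabriel ∩ Wiremu: 13:30-14:00, 15:00-17:00.
Jamal ∩ Divya ∩ Gabriel ∩ Wiremu ∩ Aarav: 13:30-14:00, 15:00-17:00.
Summing the common windows: 30 + 120 = 150 minutes.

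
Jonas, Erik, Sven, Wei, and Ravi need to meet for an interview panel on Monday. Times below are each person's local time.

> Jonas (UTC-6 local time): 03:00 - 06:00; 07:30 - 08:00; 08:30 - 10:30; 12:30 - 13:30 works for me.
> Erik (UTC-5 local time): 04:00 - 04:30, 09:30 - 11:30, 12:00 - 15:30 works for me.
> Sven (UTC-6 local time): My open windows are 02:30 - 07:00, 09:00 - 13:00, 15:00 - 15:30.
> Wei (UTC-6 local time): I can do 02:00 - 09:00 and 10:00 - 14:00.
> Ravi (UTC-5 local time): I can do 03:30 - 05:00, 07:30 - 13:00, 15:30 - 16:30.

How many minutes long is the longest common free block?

30

Jonas in UTC: 09:00-12:00, 13:30-14:00, 14:30-16:30, 18:30-19:30 (add 6h to convert from UTC-6).
Erik in UTC: 09:00-09:30, 14:30-16:30, 17:00-20:30 (add 5h to convert from UTC-5).
Sven in UTC: 08:30-13:00, 15:00-19:00, 21:00-21:30 (add 6h to convert from UTC-6).
Wei in UTC: 08:00-15:00, 16:00-20:00 (add 6h to convert from UTC-6).
Ravi in UTC: 08:30-10:00, 12:30-18:00, 20:30-21:30 (add 5h to convert from UTC-5).
Jonas ∩ Erik: 09:00-09:30, 14:30-16:30, 18:30-19:30.
Jonas ∩ Erik ∩ Sven: 09:00-09:30, 15:00-16:30, 18:30-19:00.
Jonas ∩ Erik ∩ Sven ∩ Wei: 09:00-09:30, 16:00-16:30, 18:30-19:00.
Jonas ∩ Erik ∩ Sven ∩ Wei ∩ Ravi: 09:00-09:30, 16:00-16:30.
The longest is 09:00-09:30 at 30 minutes.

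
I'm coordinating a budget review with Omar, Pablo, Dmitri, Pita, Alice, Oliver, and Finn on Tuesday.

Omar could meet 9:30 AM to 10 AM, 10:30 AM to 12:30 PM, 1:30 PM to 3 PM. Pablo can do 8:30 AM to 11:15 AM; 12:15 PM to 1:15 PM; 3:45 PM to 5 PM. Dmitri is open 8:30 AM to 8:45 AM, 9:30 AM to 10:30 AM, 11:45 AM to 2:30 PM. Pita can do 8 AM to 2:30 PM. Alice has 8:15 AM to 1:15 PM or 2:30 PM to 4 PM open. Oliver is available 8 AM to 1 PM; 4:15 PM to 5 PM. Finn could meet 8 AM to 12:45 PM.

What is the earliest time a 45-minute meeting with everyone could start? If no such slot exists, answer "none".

Omar ∩ Pablo: 09:30-10:00, 10:30-11:15, 12:15-12:30.
Omar ∩ Pablo ∩ Dmitri: 09:30-10:00, 12:15-12:30.
Omar ∩ Pablo ∩ Dmitri ∩ Pita: 09:30-10:00, 12:15-12:30.
Omar ∩ Pablo ∩ Dmitri ∩ Pita ∩ Alice: 09:30-10:00, 12:15-12:30.
Omar ∩ Pablo ∩ Dmitri ∩ Pita ∩ Alice ∩ Oliver: 09:30-10:00, 12:15-12:30.
Omar ∩ Pablo ∩ Dmitri ∩ Pita ∩ Alice ∩ Oliver ∩ Finn: 09:30-10:00, 12:15-12:30.
No common window is at least 45 minutes long.

none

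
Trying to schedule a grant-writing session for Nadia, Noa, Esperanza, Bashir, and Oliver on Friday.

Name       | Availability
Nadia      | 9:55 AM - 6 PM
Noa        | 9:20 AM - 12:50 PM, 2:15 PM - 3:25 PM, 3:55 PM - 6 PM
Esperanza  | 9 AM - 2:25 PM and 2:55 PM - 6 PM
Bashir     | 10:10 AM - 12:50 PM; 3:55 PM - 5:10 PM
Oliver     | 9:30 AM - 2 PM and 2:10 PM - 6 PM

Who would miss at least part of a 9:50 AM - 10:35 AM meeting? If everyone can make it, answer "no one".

Nadia: not fully free for 09:50-10:35. Noa: free for 09:50-10:35. Esperanza: free for 09:50-10:35. Bashir: not fully free for 09:50-10:35. Oliver: free for 09:50-10:35.

Bashir, Nadia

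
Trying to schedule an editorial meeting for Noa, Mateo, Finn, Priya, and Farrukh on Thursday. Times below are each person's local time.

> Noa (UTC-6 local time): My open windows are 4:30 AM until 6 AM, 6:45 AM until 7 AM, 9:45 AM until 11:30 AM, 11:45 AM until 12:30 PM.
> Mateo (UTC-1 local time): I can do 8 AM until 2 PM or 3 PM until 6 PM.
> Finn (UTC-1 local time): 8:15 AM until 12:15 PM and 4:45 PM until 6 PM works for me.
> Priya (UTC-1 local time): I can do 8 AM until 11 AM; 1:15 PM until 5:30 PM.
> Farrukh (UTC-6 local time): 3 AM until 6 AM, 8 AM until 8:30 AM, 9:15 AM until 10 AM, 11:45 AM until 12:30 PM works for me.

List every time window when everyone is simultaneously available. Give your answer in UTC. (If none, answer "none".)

Noa in UTC: 10:30-12:00, 12:45-13:00, 15:45-17:30, 17:45-18:30 (add 6h to convert from UTC-6).
Mateo in UTC: 09:00-15:00, 16:00-19:00 (add 1h to convert from UTC-1).
Finn in UTC: 09:15-13:15, 17:45-19:00 (add 1h to convert from UTC-1).
Priya in UTC: 09:00-12:00, 14:15-18:30 (add 1h to convert from UTC-1).
Farrukh in UTC: 09:00-12:00, 14:00-14:30, 15:15-16:00, 17:45-18:30 (add 6h to convert from UTC-6).
Noa ∩ Mateo: 10:30-12:00, 12:45-13:00, 16:00-17:30, 17:45-18:30.
Noa ∩ Mateo ∩ Finn: 10:30-12:00, 12:45-13:00, 17:45-18:30.
Noa ∩ Mateo ∩ Finn ∩ Priya: 10:30-12:00, 17:45-18:30.
Noa ∩ Mateo ∩ Finn ∩ Priya ∩ Farrukh: 10:30-12:00, 17:45-18:30.
Those are the intersection windows.

10:30-12:00, 17:45-18:30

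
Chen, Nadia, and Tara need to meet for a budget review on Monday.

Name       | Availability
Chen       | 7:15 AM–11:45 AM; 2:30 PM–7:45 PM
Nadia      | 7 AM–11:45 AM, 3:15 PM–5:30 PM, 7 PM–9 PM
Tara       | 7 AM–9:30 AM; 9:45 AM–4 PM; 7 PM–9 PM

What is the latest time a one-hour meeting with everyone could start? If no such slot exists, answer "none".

10:45

Chen ∩ Nadia: 07:15-11:45, 15:15-17:30, 19:00-19:45.
Chen ∩ Nadia ∩ Tara: 07:15-09:30, 09:45-11:45, 15:15-16:00, 19:00-19:45.
The last common window of at least 60 minutes is 09:45-11:45; a 60-minute meeting can start as late as 10:45 and still end by 11:45.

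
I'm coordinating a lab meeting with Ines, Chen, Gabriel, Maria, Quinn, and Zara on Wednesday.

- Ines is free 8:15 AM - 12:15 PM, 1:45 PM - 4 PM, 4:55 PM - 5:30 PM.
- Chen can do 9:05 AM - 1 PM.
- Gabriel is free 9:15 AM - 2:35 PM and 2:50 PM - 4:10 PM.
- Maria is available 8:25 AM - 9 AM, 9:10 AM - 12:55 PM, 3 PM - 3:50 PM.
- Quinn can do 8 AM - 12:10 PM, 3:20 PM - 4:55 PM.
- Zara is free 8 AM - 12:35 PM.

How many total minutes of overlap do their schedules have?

Ines ∩ Chen: 09:05-12:15.
Ines ∩ Chen ∩ Gabriel: 09:15-12:15.
Ines ∩ Chen ∩ Gabriel ∩ Maria: 09:15-12:15.
Ines ∩ Chen ∩ Gabriel ∩ Maria ∩ Quinn: 09:15-12:10.
Ines ∩ Chen ∩ Gabriel ∩ Maria ∩ Quinn ∩ Zara: 09:15-12:10.
That's a single block of 175 minutes.

175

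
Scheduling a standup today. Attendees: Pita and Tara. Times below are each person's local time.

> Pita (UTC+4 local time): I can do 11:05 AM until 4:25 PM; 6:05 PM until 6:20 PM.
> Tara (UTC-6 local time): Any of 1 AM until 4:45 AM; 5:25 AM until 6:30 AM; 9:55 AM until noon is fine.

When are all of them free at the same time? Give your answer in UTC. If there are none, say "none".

07:05-10:45, 11:25-12:25

Pita in UTC: 07:05-12:25, 14:05-14:20 (subtract 4h to convert from UTC+4).
Tara in UTC: 07:00-10:45, 11:25-12:30, 15:55-18:00 (add 6h to convert from UTC-6).
Pita ∩ Tara: 07:05-10:45, 11:25-12:25.
So the common availability across everyone is 07:05-10:45, 11:25-12:25.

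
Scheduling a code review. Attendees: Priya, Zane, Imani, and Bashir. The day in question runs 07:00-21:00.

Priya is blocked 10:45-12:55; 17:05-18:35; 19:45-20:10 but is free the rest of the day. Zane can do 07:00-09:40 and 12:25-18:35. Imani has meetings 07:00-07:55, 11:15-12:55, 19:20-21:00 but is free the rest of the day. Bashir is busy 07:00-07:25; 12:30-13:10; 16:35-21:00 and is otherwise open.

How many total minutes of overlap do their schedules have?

Priya free: 07:00-10:45, 12:55-17:05, 18:35-19:45, 20:10-21:00 (invert busy blocks within the working day).
Zane free: 07:00-09:40, 12:25-18:35.
Imani free: 07:55-11:15, 12:55-19:20 (invert busy blocks within the working day).
Bashir free: 07:25-12:30, 13:10-16:35 (invert busy blocks within the working day).
Priya ∩ Zane: 07:00-09:40, 12:55-17:05.
Priya ∩ Zane ∩ Imani: 07:55-09:40, 12:55-17:05.
Priya ∩ Zane ∩ Imani ∩ Bashir: 07:55-09:40, 13:10-16:35.
Summing the common windows: 105 + 205 = 310 minutes.

310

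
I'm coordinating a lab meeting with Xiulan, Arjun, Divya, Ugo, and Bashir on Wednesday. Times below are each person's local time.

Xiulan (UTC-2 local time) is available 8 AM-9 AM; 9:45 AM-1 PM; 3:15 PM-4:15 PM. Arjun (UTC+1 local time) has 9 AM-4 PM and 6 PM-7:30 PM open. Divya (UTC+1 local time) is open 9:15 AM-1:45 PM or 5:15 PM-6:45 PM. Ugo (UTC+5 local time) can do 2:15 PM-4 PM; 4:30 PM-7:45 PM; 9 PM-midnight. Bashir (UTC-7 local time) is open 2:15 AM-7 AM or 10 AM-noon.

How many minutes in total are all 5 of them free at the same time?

150

Xiulan in UTC: 10:00-11:00, 11:45-15:00, 17:15-18:15 (add 2h to convert from UTC-2).
Arjun in UTC: 08:00-15:00, 17:00-18:30 (subtract 1h to convert from UTC+1).
Divya in UTC: 08:15-12:45, 16:15-17:45 (subtract 1h to convert from UTC+1).
Ugo in UTC: 09:15-11:00, 11:30-14:45, 16:00-19:00 (subtract 5h to convert from UTC+5).
Bashir in UTC: 09:15-14:00, 17:00-19:00 (add 7h to convert from UTC-7).
Xiulan ∩ Arjun: 10:00-11:00, 11:45-15:00, 17:15-18:15.
Xiulan ∩ Arjun ∩ Divya: 10:00-11:00, 11:45-12:45, 17:15-17:45.
Xiulan ∩ Arjun ∩ Divya ∩ Ugo: 10:00-11:00, 11:45-12:45, 17:15-17:45.
Xiulan ∩ Arjun ∩ Divya ∩ Ugo ∩ Bashir: 10:00-11:00, 11:45-12:45, 17:15-17:45.
Summing the common windows: 60 + 60 + 30 = 150 minutes.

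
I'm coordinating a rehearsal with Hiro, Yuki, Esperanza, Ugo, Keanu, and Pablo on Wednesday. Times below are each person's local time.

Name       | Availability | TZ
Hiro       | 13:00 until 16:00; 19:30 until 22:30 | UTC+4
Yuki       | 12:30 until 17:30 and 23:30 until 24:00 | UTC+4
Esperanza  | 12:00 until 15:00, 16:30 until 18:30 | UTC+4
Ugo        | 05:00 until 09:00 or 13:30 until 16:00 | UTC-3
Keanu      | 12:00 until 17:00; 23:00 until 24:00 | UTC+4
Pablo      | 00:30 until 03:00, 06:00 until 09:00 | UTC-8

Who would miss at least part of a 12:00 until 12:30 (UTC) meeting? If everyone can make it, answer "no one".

Esperanza, Hiro, Pablo, Ugo

Hiro in UTC: 09:00-12:00, 15:30-18:30 (subtract 4h to convert from UTC+4).
Yuki in UTC: 08:30-13:30, 19:30-20:00 (subtract 4h to convert from UTC+4).
Esperanza in UTC: 08:00-11:00, 12:30-14:30 (subtract 4h to convert from UTC+4).
Ugo in UTC: 08:00-12:00, 16:30-19:00 (add 3h to convert from UTC-3).
Keanu in UTC: 08:00-13:00, 19:00-20:00 (subtract 4h to convert from UTC+4).
Pablo in UTC: 08:30-11:00, 14:00-17:00 (add 8h to convert from UTC-8).
Hiro: not fully free for 12:00-12:30. Yuki: free for 12:00-12:30. Esperanza: not fully free for 12:00-12:30. Ugo: not fully free for 12:00-12:30. Keanu: free for 12:00-12:30. Pablo: not fully free for 12:00-12:30.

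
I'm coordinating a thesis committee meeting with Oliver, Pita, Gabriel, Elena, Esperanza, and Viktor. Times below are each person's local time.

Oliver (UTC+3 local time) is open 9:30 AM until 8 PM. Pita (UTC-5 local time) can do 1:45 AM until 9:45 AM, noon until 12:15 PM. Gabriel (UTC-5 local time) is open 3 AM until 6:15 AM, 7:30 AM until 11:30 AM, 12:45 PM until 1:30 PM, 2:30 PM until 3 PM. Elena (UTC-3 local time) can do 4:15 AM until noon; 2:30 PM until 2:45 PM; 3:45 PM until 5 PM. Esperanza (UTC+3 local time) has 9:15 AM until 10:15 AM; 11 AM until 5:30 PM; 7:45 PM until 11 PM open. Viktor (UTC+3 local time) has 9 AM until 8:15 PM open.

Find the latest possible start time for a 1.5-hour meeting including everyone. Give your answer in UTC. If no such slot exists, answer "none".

13:00

Oliver in UTC: 06:30-17:00 (subtract 3h to convert from UTC+3).
Pita in UTC: 06:45-14:45, 17:00-17:15 (add 5h to convert from UTC-5).
Gabriel in UTC: 08:00-11:15, 12:30-16:30, 17:45-18:30, 19:30-20:00 (add 5h to convert from UTC-5).
Elena in UTC: 07:15-15:00, 17:30-17:45, 18:45-20:00 (add 3h to convert from UTC-3).
Esperanza in UTC: 06:15-07:15, 08:00-14:30, 16:45-20:00 (subtract 3h to convert from UTC+3).
Viktor in UTC: 06:00-17:15 (subtract 3h to convert from UTC+3).
Oliver ∩ Pita: 06:45-14:45.
Oliver ∩ Pita ∩ Gabriel: 08:00-11:15, 12:30-14:45.
Oliver ∩ Pita ∩ Gabriel ∩ Elena: 08:00-11:15, 12:30-14:45.
Oliver ∩ Pita ∩ Gabriel ∩ Elena ∩ Esperanza: 08:00-11:15, 12:30-14:30.
Oliver ∩ Pita ∩ Gabriel ∩ Elena ∩ Esperanza ∩ Viktor: 08:00-11:15, 12:30-14:30.
The last common window of at least 90 minutes is 12:30-14:30; a 90-minute meeting can start as late as 13:00 and still end by 14:30.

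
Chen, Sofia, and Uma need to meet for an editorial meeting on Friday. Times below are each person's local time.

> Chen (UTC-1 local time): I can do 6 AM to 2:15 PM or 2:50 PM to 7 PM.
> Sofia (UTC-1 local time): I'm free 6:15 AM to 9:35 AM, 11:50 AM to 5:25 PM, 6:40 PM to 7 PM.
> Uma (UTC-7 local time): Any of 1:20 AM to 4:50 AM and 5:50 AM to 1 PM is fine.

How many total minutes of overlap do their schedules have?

455

Chen in UTC: 07:00-15:15, 15:50-20:00 (add 1h to convert from UTC-1).
Sofia in UTC: 07:15-10:35, 12:50-18:25, 19:40-20:00 (add 1h to convert from UTC-1).
Uma in UTC: 08:20-11:50, 12:50-20:00 (add 7h to convert from UTC-7).
Chen ∩ Sofia: 07:15-10:35, 12:50-15:15, 15:50-18:25, 19:40-20:00.
Chen ∩ Sofia ∩ Uma: 08:20-10:35, 12:50-15:15, 15:50-18:25, 19:40-20:00.
Summing the common windows: 135 + 145 + 155 + 20 = 455 minutes.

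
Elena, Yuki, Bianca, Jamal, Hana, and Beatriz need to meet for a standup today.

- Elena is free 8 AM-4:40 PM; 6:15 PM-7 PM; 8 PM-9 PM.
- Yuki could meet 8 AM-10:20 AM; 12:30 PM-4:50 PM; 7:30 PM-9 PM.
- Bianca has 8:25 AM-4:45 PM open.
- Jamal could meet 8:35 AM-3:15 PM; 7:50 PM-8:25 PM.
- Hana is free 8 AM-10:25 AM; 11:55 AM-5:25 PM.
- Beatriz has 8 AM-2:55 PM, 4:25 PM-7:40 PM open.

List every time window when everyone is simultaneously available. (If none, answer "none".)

Elena ∩ Yuki: 08:00-10:20, 12:30-16:40, 20:00-21:00.
Elena ∩ Yuki ∩ Bianca: 08:25-10:20, 12:30-16:40.
Elena ∩ Yuki ∩ Bianca ∩ Jamal: 08:35-10:20, 12:30-15:15.
Elena ∩ Yuki ∩ Bianca ∩ Jamal ∩ Hana: 08:35-10:20, 12:30-15:15.
Elena ∩ Yuki ∩ Bianca ∩ Jamal ∩ Hana ∩ Beatriz: 08:35-10:20, 12:30-14:55.

08:35-10:20, 12:30-14:55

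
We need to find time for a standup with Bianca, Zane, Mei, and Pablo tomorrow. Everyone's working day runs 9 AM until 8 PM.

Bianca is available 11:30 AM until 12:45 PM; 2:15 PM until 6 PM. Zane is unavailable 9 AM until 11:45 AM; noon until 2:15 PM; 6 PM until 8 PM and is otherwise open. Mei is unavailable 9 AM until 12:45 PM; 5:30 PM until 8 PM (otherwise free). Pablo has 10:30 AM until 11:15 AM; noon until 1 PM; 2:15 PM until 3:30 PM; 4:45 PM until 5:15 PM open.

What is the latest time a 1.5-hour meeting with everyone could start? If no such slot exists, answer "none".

Bianca free: 11:30-12:45, 14:15-18:00.
Zane free: 11:45-12:00, 14:15-18:00 (invert busy blocks within the working day).
Mei free: 12:45-17:30 (invert busy blocks within the working day).
Pablo free: 10:30-11:15, 12:00-13:00, 14:15-15:30, 16:45-17:15.
Bianca ∩ Zane: 11:45-12:00, 14:15-18:00.
Bianca ∩ Zane ∩ Mei: 14:15-17:30.
Bianca ∩ Zane ∩ Mei ∩ Pablo: 14:15-15:30, 16:45-17:15.
No common window is at least 90 minutes long.

none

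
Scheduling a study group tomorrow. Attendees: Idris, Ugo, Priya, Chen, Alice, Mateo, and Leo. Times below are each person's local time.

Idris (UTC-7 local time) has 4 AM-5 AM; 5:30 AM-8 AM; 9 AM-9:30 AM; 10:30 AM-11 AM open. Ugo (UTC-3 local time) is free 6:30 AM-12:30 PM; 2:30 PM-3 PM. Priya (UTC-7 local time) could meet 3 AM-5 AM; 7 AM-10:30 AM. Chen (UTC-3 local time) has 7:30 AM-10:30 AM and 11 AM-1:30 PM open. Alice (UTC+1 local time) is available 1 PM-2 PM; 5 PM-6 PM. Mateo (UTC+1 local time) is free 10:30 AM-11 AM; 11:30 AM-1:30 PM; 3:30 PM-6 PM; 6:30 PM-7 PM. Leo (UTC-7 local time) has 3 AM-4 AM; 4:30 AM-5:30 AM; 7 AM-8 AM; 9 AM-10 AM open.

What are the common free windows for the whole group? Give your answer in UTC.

none

Idris in UTC: 11:00-12:00, 12:30-15:00, 16:00-16:30, 17:30-18:00 (add 7h to convert from UTC-7).
Ugo in UTC: 09:30-15:30, 17:30-18:00 (add 3h to convert from UTC-3).
Priya in UTC: 10:00-12:00, 14:00-17:30 (add 7h to convert from UTC-7).
Chen in UTC: 10:30-13:30, 14:00-16:30 (add 3h to convert from UTC-3).
Alice in UTC: 12:00-13:00, 16:00-17:00 (subtract 1h to convert from UTC+1).
Mateo in UTC: 09:30-10:00, 10:30-12:30, 14:30-17:00, 17:30-18:00 (subtract 1h to convert from UTC+1).
Leo in UTC: 10:00-11:00, 11:30-12:30, 14:00-15:00, 16:00-17:00 (add 7h to convert from UTC-7).
Idris ∩ Ugo: 11:00-12:00, 12:30-15:00, 17:30-18:00.
Idris ∩ Ugo ∩ Priya: 11:00-12:00, 14:00-15:00.
Idris ∩ Ugo ∩ Priya ∩ Chen: 11:00-12:00, 14:00-15:00.
Idris ∩ Ugo ∩ Priya ∩ Chen ∩ Alice: ∅.
Idris ∩ Ugo ∩ Priya ∩ Chen ∩ Alice ∩ Mateo: ∅.
Idris ∩ Ugo ∩ Priya ∩ Chen ∩ Alice ∩ Mateo ∩ Leo: ∅.
There is no time when everyone is free.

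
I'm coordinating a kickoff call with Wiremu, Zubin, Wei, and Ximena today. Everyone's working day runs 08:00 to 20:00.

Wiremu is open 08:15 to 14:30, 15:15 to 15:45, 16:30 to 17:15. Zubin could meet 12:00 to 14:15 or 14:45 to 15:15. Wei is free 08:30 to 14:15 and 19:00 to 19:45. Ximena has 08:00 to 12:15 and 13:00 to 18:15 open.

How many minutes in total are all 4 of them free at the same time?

90

Wiremu ∩ Zubin: 12:00-14:15.
Wiremu ∩ Zubin ∩ Wei: 12:00-14:15.
Wiremu ∩ Zubin ∩ Wei ∩ Ximena: 12:00-12:15, 13:00-14:15.
Summing the common windows: 15 + 75 = 90 minutes.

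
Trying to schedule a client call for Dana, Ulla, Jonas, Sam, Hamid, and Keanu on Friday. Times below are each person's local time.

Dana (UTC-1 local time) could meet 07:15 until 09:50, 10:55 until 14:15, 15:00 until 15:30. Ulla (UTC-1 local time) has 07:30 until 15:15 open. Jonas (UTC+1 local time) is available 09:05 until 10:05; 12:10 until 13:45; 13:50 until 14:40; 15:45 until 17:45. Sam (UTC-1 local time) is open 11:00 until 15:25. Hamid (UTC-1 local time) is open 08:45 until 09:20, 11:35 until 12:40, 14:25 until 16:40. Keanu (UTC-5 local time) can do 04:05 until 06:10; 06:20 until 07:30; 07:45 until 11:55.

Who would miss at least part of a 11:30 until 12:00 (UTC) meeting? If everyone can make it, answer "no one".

Dana, Hamid, Sam

Dana in UTC: 08:15-10:50, 11:55-15:15, 16:00-16:30 (add 1h to convert from UTC-1).
Ulla in UTC: 08:30-16:15 (add 1h to convert from UTC-1).
Jonas in UTC: 08:05-09:05, 11:10-12:45, 12:50-13:40, 14:45-16:45 (subtract 1h to convert from UTC+1).
Sam in UTC: 12:00-16:25 (add 1h to convert from UTC-1).
Hamid in UTC: 09:45-10:20, 12:35-13:40, 15:25-17:40 (add 1h to convert from UTC-1).
Keanu in UTC: 09:05-11:10, 11:20-12:30, 12:45-16:55 (add 5h to convert from UTC-5).
Dana: not fully free for 11:30-12:00. Ulla: free for 11:30-12:00. Jonas: free for 11:30-12:00. Sam: not fully free for 11:30-12:00. Hamid: not fully free for 11:30-12:00. Keanu: free for 11:30-12:00.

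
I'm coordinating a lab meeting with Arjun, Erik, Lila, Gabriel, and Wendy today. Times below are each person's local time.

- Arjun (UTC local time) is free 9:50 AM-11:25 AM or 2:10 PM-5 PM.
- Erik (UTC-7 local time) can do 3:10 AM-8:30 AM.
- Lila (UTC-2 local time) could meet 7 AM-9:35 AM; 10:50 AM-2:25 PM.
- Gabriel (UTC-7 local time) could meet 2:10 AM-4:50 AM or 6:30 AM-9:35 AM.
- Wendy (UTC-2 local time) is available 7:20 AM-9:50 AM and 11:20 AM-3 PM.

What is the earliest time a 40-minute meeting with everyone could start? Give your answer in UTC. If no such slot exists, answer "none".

Arjun in UTC: 09:50-11:25, 14:10-17:00.
Erik in UTC: 10:10-15:30 (add 7h to convert from UTC-7).
Lila in UTC: 09:00-11:35, 12:50-16:25 (add 2h to convert from UTC-2).
Gabriel in UTC: 09:10-11:50, 13:30-16:35 (add 7h to convert from UTC-7).
Wendy in UTC: 09:20-11:50, 13:20-17:00 (add 2h to convert from UTC-2).
Arjun ∩ Erik: 10:10-11:25, 14:10-15:30.
Arjun ∩ Erik ∩ Lila: 10:10-11:25, 14:10-15:30.
Arjun ∩ Erik ∩ Lila ∩ Gabriel: 10:10-11:25, 14:10-15:30.
Arjun ∩ Erik ∩ Lila ∩ Gabriel ∩ Wendy: 10:10-11:25, 14:10-15:30.
The first common window of at least 40 minutes is 10:10-11:25, so the earliest start is 10:10.

10:10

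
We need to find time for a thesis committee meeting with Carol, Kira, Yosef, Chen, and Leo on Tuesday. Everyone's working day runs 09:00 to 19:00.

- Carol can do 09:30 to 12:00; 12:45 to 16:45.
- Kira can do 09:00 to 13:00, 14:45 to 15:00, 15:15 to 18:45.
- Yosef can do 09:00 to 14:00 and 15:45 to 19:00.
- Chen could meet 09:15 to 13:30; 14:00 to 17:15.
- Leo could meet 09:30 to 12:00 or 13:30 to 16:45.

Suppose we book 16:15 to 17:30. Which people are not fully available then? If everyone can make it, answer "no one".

Carol: not fully free for 16:15-17:30. Kira: free for 16:15-17:30. Yosef: free for 16:15-17:30. Chen: not fully free for 16:15-17:30. Leo: not fully free for 16:15-17:30.

Carol, Chen, Leo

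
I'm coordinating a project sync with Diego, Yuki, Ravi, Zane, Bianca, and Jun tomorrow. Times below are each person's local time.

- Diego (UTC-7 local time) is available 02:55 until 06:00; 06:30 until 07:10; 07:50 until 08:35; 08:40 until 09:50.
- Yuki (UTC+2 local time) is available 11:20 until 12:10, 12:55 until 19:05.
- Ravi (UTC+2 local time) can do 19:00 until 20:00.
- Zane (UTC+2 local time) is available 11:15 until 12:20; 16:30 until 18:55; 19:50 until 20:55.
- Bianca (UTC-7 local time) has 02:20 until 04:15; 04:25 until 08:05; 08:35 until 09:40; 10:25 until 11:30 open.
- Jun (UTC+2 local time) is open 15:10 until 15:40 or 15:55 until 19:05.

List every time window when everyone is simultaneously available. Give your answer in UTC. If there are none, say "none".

none

Diego in UTC: 09:55-13:00, 13:30-14:10, 14:50-15:35, 15:40-16:50 (add 7h to convert from UTC-7).
Yuki in UTC: 09:20-10:10, 10:55-17:05 (subtract 2h to convert from UTC+2).
Ravi in UTC: 17:00-18:00 (subtract 2h to convert from UTC+2).
Zane in UTC: 09:15-10:20, 14:30-16:55, 17:50-18:55 (subtract 2h to convert from UTC+2).
Bianca in UTC: 09:20-11:15, 11:25-15:05, 15:35-16:40, 17:25-18:30 (add 7h to convert from UTC-7).
Jun in UTC: 13:10-13:40, 13:55-17:05 (subtract 2h to convert from UTC+2).
Diego ∩ Yuki: 09:55-10:10, 10:55-13:00, 13:30-14:10, 14:50-15:35, 15:40-16:50.
Diego ∩ Yuki ∩ Ravi: ∅.
Diego ∩ Yuki ∩ Ravi ∩ Zane: ∅.
Diego ∩ Yuki ∩ Ravi ∩ Zane ∩ Bianca: ∅.
Diego ∩ Yuki ∩ Ravi ∩ Zane ∩ Bianca ∩ Jun: ∅.
There is no time when everyone is free.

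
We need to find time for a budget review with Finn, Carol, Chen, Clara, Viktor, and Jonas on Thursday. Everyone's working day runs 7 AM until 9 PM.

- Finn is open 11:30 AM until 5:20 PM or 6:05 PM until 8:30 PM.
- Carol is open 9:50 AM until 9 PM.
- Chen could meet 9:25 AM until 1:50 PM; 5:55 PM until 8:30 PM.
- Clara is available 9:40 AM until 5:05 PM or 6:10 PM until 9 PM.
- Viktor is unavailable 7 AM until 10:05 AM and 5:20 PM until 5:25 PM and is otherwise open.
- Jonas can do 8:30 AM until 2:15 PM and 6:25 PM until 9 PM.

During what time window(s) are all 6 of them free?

Finn free: 11:30-17:20, 18:05-20:30.
Carol free: 09:50-21:00.
Chen free: 09:25-13:50, 17:55-20:30.
Clara free: 09:40-17:05, 18:10-21:00.
Viktor free: 10:05-17:20, 17:25-21:00 (invert busy blocks within the working day).
Jonas free: 08:30-14:15, 18:25-21:00.
Finn ∩ Carol: 11:30-17:20, 18:05-20:30.
Finn ∩ Carol ∩ Chen: 11:30-13:50, 18:05-20:30.
Finn ∩ Carol ∩ Chen ∩ Clara: 11:30-13:50, 18:10-20:30.
Finn ∩ Carol ∩ Chen ∩ Clara ∩ Viktor: 11:30-13:50, 18:10-20:30.
Finn ∩ Carol ∩ Chen ∩ Clara ∩ Viktor ∩ Jonas: 11:30-13:50, 18:25-20:30.
So the common availability across everyone is 11:30-13:50, 18:25-20:30.

11:30-13:50, 18:25-20:30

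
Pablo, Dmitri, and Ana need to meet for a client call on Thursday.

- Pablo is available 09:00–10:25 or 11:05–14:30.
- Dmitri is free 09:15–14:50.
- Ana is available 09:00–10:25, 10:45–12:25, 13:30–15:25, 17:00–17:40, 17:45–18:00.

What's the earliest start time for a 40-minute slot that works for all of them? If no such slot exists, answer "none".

09:15

Pablo ∩ Dmitri: 09:15-10:25, 11:05-14:30.
Pablo ∩ Dmitri ∩ Ana: 09:15-10:25, 11:05-12:25, 13:30-14:30.
The first common window of at least 40 minutes is 09:15-10:25, so the earliest start is 09:15.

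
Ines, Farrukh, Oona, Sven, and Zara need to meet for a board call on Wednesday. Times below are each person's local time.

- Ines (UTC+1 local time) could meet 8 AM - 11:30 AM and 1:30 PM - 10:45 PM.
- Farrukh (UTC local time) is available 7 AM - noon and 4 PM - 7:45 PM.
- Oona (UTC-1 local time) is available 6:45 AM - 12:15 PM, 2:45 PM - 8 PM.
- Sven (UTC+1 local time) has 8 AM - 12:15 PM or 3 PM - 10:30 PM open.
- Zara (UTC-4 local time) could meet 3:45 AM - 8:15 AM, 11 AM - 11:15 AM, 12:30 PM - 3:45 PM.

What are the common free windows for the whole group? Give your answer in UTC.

07:45-10:30, 16:30-19:45

Ines in UTC: 07:00-10:30, 12:30-21:45 (subtract 1h to convert from UTC+1).
Farrukh in UTC: 07:00-12:00, 16:00-19:45.
Oona in UTC: 07:45-13:15, 15:45-21:00 (add 1h to convert from UTC-1).
Sven in UTC: 07:00-11:15, 14:00-21:30 (subtract 1h to convert from UTC+1).
Zara in UTC: 07:45-12:15, 15:00-15:15, 16:30-19:45 (add 4h to convert from UTC-4).
Ines ∩ Farrukh: 07:00-10:30, 16:00-19:45.
Ines ∩ Farrukh ∩ Oona: 07:45-10:30, 16:00-19:45.
Ines ∩ Farrukh ∩ Oona ∩ Sven: 07:45-10:30, 16:00-19:45.
Ines ∩ Farrukh ∩ Oona ∩ Sven ∩ Zara: 07:45-10:30, 16:30-19:45.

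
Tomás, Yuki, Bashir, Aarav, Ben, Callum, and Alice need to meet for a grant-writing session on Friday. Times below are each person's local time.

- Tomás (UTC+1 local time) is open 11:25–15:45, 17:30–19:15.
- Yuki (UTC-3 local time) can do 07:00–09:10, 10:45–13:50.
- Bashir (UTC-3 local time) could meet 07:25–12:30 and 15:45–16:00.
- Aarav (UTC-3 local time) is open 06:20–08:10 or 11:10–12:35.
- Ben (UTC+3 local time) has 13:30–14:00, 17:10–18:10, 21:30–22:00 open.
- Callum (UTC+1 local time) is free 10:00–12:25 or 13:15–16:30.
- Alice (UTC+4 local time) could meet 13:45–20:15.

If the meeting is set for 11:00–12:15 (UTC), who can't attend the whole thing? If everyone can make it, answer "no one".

Tomás in UTC: 10:25-14:45, 16:30-18:15 (subtract 1h to convert from UTC+1).
Yuki in UTC: 10:00-12:10, 13:45-16:50 (add 3h to convert from UTC-3).
Bashir in UTC: 10:25-15:30, 18:45-19:00 (add 3h to convert from UTC-3).
Aarav in UTC: 09:20-11:10, 14:10-15:35 (add 3h to convert from UTC-3).
Ben in UTC: 10:30-11:00, 14:10-15:10, 18:30-19:00 (subtract 3h to convert from UTC+3).
Callum in UTC: 09:00-11:25, 12:15-15:30 (subtract 1h to convert from UTC+1).
Alice in UTC: 09:45-16:15 (subtract 4h to convert from UTC+4).
Tomás: free for 11:00-12:15. Yuki: not fully free for 11:00-12:15. Bashir: free for 11:00-12:15. Aarav: not fully free for 11:00-12:15. Ben: not fully free for 11:00-12:15. Callum: not fully free for 11:00-12:15. Alice: free for 11:00-12:15.

Aarav, Ben, Callum, Yuki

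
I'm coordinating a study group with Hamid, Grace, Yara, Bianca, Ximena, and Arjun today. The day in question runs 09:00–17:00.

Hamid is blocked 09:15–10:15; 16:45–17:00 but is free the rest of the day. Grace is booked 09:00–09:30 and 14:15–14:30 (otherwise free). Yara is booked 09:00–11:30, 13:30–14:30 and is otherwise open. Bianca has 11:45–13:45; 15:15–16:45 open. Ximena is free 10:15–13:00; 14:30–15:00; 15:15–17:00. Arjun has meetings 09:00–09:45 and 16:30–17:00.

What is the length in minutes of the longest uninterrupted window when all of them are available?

75

Hamid free: 09:00-09:15, 10:15-16:45 (invert busy blocks within the working day).
Grace free: 09:30-14:15, 14:30-17:00 (invert busy blocks within the working day).
Yara free: 11:30-13:30, 14:30-17:00 (invert busy blocks within the working day).
Bianca free: 11:45-13:45, 15:15-16:45.
Ximena free: 10:15-13:00, 14:30-15:00, 15:15-17:00.
Arjun free: 09:45-16:30 (invert busy blocks within the working day).
Hamid ∩ Grace: 10:15-14:15, 14:30-16:45.
Hamid ∩ Grace ∩ Yara: 11:30-13:30, 14:30-16:45.
Hamid ∩ Grace ∩ Yara ∩ Bianca: 11:45-13:30, 15:15-16:45.
Hamid ∩ Grace ∩ Yara ∩ Bianca ∩ Ximena: 11:45-13:00, 15:15-16:45.
Hamid ∩ Grace ∩ Yara ∩ Bianca ∩ Ximena ∩ Arjun: 11:45-13:00, 15:15-16:30.
So the common availability across everyone is 11:45-13:00, 15:15-16:30.
The longest is 11:45-13:00 at 75 minutes.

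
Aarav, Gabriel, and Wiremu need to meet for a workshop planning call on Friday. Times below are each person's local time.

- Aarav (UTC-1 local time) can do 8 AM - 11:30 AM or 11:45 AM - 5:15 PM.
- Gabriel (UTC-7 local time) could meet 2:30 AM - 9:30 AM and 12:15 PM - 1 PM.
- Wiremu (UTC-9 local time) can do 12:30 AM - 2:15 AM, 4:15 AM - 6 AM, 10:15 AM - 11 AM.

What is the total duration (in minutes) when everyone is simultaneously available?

210

Aarav in UTC: 09:00-12:30, 12:45-18:15 (add 1h to convert from UTC-1).
Gabriel in UTC: 09:30-16:30, 19:15-20:00 (add 7h to convert from UTC-7).
Wiremu in UTC: 09:30-11:15, 13:15-15:00, 19:15-20:00 (add 9h to convert from UTC-9).
Aarav ∩ Gabriel: 09:30-12:30, 12:45-16:30.
Aarav ∩ Gabriel ∩ Wiremu: 09:30-11:15, 13:15-15:00.
Summing the common windows: 105 + 105 = 210 minutes.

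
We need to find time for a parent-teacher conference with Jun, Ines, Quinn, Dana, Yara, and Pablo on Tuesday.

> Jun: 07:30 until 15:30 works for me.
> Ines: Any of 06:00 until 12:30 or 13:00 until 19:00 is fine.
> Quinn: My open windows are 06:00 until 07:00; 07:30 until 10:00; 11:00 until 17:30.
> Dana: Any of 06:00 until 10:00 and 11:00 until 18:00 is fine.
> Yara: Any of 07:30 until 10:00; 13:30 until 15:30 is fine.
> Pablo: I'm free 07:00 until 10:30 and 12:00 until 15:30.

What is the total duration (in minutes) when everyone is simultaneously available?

Jun ∩ Ines: 07:30-12:30, 13:00-15:30.
Jun ∩ Ines ∩ Quinn: 07:30-10:00, 11:00-12:30, 13:00-15:30.
Jun ∩ Ines ∩ Quinn ∩ Dana: 07:30-10:00, 11:00-12:30, 13:00-15:30.
Jun ∩ Ines ∩ Quinn ∩ Dana ∩ Yara: 07:30-10:00, 13:30-15:30.
Jun ∩ Ines ∩ Quinn ∩ Dana ∩ Yara ∩ Pablo: 07:30-10:00, 13:30-15:30.
So the common availability across everyone is 07:30-10:00, 13:30-15:30.
Summing the common windows: 150 + 120 = 270 minutes.

270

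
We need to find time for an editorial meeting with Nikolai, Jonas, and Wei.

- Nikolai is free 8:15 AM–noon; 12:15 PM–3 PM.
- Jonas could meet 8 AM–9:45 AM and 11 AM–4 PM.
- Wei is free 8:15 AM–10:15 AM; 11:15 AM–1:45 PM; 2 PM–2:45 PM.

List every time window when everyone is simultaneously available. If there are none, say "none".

Nikolai ∩ Jonas: 08:15-09:45, 11:00-12:00, 12:15-15:00.
Nikolai ∩ Jonas ∩ Wei: 08:15-09:45, 11:15-12:00, 12:15-13:45, 14:00-14:45.
So the common availability across everyone is 08:15-09:45, 11:15-12:00, 12:15-13:45, 14:00-14:45.

08:15-09:45, 11:15-12:00, 12:15-13:45, 14:00-14:45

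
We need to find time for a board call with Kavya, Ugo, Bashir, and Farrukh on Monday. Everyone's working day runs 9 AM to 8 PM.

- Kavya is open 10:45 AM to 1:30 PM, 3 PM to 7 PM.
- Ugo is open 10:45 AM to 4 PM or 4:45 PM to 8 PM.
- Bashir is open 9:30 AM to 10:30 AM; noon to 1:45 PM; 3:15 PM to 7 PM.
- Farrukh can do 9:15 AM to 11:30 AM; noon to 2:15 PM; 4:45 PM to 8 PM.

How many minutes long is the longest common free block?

135

Kavya ∩ Ugo: 10:45-13:30, 15:00-16:00, 16:45-19:00.
Kavya ∩ Ugo ∩ Bashir: 12:00-13:30, 15:15-16:00, 16:45-19:00.
Kavya ∩ Ugo ∩ Bashir ∩ Farrukh: 12:00-13:30, 16:45-19:00.
The longest is 16:45-19:00 at 135 minutes.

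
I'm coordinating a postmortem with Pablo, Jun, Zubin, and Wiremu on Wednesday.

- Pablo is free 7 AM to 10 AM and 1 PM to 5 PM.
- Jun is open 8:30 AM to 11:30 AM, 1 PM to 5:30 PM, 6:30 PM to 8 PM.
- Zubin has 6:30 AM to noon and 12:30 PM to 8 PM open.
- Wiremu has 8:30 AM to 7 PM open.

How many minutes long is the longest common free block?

Pablo ∩ Jun: 08:30-10:00, 13:00-17:00.
Pablo ∩ Jun ∩ Zubin: 08:30-10:00, 13:00-17:00.
Pablo ∩ Jun ∩ Zubin ∩ Wiremu: 08:30-10:00, 13:00-17:00.
The longest is 13:00-17:00 at 240 minutes.

240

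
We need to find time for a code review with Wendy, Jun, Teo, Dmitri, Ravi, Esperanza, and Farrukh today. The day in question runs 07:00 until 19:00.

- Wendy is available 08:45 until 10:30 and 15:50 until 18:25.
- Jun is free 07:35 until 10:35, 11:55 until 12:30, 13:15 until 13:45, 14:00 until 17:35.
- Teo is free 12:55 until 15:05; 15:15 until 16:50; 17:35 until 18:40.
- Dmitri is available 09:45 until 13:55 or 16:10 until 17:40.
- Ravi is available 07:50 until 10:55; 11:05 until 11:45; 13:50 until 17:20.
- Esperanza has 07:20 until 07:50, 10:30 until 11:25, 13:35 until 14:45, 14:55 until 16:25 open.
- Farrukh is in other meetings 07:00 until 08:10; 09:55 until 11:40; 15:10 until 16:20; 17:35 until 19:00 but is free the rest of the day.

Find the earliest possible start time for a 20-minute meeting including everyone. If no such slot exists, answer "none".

Wendy free: 08:45-10:30, 15:50-18:25.
Jun free: 07:35-10:35, 11:55-12:30, 13:15-13:45, 14:00-17:35.
Teo free: 12:55-15:05, 15:15-16:50, 17:35-18:40.
Dmitri free: 09:45-13:55, 16:10-17:40.
Ravi free: 07:50-10:55, 11:05-11:45, 13:50-17:20.
Esperanza free: 07:20-07:50, 10:30-11:25, 13:35-14:45, 14:55-16:25.
Farrukh free: 08:10-09:55, 11:40-15:10, 16:20-17:35 (invert busy blocks within the working day).
Wendy ∩ Jun: 08:45-10:30, 15:50-17:35.
Wendy ∩ Jun ∩ Teo: 15:50-16:50.
Wendy ∩ Jun ∩ Teo ∩ Dmitri: 16:10-16:50.
Wendy ∩ Jun ∩ Teo ∩ Dmitri ∩ Ravi: 16:10-16:50.
Wendy ∩ Jun ∩ Teo ∩ Dmitri ∩ Ravi ∩ Esperanza: 16:10-16:25.
Wendy ∩ Jun ∩ Teo ∩ Dmitri ∩ Ravi ∩ Esperanza ∩ Farrukh: 16:20-16:25.
No common window is at least 20 minutes long.

none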